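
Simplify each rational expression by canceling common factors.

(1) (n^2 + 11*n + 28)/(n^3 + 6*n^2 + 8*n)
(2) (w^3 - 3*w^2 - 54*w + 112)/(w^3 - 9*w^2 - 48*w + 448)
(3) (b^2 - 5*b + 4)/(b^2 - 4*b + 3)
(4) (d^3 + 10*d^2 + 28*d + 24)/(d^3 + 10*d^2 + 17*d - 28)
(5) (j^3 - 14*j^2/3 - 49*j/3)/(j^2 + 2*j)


(1) = (n + 7)/(n^2 + 2*n)
(2) = (w - 2)/(w - 8)
(3) = (b - 4)/(b - 3)
(4) = (d^3 + 10*d^2 + 28*d + 24)/(d^3 + 10*d^2 + 17*d - 28)
(5) = (3*j^2 - 14*j - 49)/(3*j + 6)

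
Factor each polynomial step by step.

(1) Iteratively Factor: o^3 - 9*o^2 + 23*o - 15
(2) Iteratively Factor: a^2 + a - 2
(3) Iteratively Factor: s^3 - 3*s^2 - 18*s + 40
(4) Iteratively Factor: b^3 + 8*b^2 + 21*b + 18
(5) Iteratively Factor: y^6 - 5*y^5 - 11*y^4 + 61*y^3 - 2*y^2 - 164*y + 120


(1) = (o - 3)*(o^2 - 6*o + 5) = (o - 3)*(o - 1)*(o - 5)
(2) = (a + 2)*(a - 1)
(3) = (s + 4)*(s^2 - 7*s + 10) = (s - 2)*(s + 4)*(s - 5)
(4) = (b + 2)*(b^2 + 6*b + 9) = (b + 2)*(b + 3)*(b + 3)
(5) = (y - 1)*(y^5 - 4*y^4 - 15*y^3 + 46*y^2 + 44*y - 120) = (y - 2)*(y - 1)*(y^4 - 2*y^3 - 19*y^2 + 8*y + 60) = (y - 2)^2*(y - 1)*(y^3 - 19*y - 30) = (y - 2)^2*(y - 1)*(y + 3)*(y^2 - 3*y - 10) = (y - 2)^2*(y - 1)*(y + 2)*(y + 3)*(y - 5)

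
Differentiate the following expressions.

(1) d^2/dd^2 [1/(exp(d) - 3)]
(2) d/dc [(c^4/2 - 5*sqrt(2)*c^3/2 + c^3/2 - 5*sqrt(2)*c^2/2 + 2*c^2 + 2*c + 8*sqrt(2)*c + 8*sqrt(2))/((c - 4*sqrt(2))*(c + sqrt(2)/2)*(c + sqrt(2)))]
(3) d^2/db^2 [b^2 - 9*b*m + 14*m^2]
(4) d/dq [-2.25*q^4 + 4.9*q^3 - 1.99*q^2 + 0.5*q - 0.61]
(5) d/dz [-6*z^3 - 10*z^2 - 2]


(1) = (exp(d) + 3)*exp(d)/(exp(d) - 3)^3
(2) = (2*c^6 - 10*sqrt(2)*c^5 - 24*c^4 + 5*sqrt(2)*c^4 - 60*c^3 + 124*sqrt(2)*c^3 + 10*sqrt(2)*c^2 + 312*c^2 - 64*sqrt(2)*c + 480*c - 256 + 320*sqrt(2))/(2*(2*c^6 - 10*sqrt(2)*c^5 - 19*c^4 + 94*sqrt(2)*c^3 + 322*c^2 + 176*sqrt(2)*c + 64))
(3) = 2
(4) = -9.0*q^3 + 14.7*q^2 - 3.98*q + 0.5
(5) = 2*z*(-9*z - 10)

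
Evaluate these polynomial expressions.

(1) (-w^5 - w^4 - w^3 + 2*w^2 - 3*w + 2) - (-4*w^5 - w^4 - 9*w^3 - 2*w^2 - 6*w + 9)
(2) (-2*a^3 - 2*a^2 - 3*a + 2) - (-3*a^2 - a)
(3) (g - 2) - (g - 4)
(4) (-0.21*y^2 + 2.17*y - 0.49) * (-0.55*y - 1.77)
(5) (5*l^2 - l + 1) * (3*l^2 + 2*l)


(1) = 3*w^5 + 8*w^3 + 4*w^2 + 3*w - 7
(2) = -2*a^3 + a^2 - 2*a + 2
(3) = 2
(4) = 0.1155*y^3 - 0.8218*y^2 - 3.5714*y + 0.8673
(5) = 15*l^4 + 7*l^3 + l^2 + 2*l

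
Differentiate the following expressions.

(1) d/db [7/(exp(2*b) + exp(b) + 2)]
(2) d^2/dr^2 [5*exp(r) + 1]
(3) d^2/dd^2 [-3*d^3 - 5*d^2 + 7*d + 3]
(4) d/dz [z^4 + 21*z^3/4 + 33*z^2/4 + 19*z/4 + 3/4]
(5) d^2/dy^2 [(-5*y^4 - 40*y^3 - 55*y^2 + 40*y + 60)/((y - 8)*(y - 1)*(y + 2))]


(1) = (-14*exp(b) - 7)*exp(b)/(exp(2*b) + exp(b) + 2)^2
(2) = 5*exp(r)
(3) = -18*d - 10
(4) = 4*z^3 + 63*z^2/4 + 33*z/2 + 19/4
(5) = -1260/(y^3 - 24*y^2 + 192*y - 512)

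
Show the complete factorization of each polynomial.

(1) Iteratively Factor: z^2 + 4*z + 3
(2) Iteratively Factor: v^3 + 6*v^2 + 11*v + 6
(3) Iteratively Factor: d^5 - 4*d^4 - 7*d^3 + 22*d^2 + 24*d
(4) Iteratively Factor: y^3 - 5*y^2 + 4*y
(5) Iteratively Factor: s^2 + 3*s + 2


(1) = (z + 1)*(z + 3)
(2) = (v + 3)*(v^2 + 3*v + 2) = (v + 1)*(v + 3)*(v + 2)
(3) = (d - 3)*(d^4 - d^3 - 10*d^2 - 8*d) = (d - 4)*(d - 3)*(d^3 + 3*d^2 + 2*d) = (d - 4)*(d - 3)*(d + 2)*(d^2 + d) = (d - 4)*(d - 3)*(d + 1)*(d + 2)*(d)
(4) = (y - 4)*(y^2 - y) = y*(y - 4)*(y - 1)
(5) = (s + 2)*(s + 1)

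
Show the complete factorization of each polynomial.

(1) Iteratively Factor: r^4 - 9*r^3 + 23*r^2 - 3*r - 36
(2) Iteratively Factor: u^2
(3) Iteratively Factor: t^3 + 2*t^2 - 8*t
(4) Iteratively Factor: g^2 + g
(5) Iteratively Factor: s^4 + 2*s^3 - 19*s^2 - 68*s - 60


(1) = (r - 4)*(r^3 - 5*r^2 + 3*r + 9) = (r - 4)*(r - 3)*(r^2 - 2*r - 3) = (r - 4)*(r - 3)^2*(r + 1)
(2) = (u)*(u)
(3) = (t)*(t^2 + 2*t - 8) = t*(t + 4)*(t - 2)
(4) = (g + 1)*(g)
(5) = (s + 2)*(s^3 - 19*s - 30) = (s - 5)*(s + 2)*(s^2 + 5*s + 6) = (s - 5)*(s + 2)^2*(s + 3)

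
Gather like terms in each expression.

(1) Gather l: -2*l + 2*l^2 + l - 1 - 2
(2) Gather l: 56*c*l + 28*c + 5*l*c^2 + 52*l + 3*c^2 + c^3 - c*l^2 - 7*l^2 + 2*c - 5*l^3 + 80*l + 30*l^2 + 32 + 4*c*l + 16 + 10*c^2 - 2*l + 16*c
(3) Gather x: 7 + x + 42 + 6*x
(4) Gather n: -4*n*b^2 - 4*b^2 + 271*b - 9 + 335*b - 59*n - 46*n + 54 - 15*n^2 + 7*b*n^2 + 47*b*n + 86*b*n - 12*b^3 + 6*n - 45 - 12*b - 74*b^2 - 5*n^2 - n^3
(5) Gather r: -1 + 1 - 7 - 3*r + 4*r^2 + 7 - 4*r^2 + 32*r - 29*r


(1) = 2*l^2 - l - 3
(2) = c^3 + 13*c^2 + 46*c - 5*l^3 + l^2*(23 - c) + l*(5*c^2 + 60*c + 130) + 48
(3) = 7*x + 49
(4) = -12*b^3 - 78*b^2 + 594*b - n^3 + n^2*(7*b - 20) + n*(-4*b^2 + 133*b - 99)
(5) = 0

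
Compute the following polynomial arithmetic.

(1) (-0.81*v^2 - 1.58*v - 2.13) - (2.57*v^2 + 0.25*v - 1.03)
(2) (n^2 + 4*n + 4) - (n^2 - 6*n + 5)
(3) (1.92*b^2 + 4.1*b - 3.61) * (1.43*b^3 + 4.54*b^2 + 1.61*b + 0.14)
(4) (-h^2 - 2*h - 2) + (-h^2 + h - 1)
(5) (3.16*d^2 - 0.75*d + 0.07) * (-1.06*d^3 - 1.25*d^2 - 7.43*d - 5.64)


(1) = -3.38*v^2 - 1.83*v - 1.1
(2) = 10*n - 1
(3) = 2.7456*b^5 + 14.5798*b^4 + 16.5429*b^3 - 9.5196*b^2 - 5.2381*b - 0.5054
(4) = -2*h^2 - h - 3
(5) = -3.3496*d^5 - 3.155*d^4 - 22.6155*d^3 - 12.3374*d^2 + 3.7099*d - 0.3948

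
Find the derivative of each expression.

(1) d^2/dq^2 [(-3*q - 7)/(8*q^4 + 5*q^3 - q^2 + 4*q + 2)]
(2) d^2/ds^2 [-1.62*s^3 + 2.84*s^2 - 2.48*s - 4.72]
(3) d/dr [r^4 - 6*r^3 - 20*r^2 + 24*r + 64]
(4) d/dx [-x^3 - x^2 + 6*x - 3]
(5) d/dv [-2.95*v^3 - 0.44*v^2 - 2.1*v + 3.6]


(1) = 2*(-(3*q + 7)*(32*q^3 + 15*q^2 - 2*q + 4)^2 + (96*q^3 + 45*q^2 - 6*q + (3*q + 7)*(48*q^2 + 15*q - 1) + 12)*(8*q^4 + 5*q^3 - q^2 + 4*q + 2))/(8*q^4 + 5*q^3 - q^2 + 4*q + 2)^3
(2) = 5.68 - 9.72*s
(3) = 4*r^3 - 18*r^2 - 40*r + 24
(4) = -3*x^2 - 2*x + 6
(5) = -8.85*v^2 - 0.88*v - 2.1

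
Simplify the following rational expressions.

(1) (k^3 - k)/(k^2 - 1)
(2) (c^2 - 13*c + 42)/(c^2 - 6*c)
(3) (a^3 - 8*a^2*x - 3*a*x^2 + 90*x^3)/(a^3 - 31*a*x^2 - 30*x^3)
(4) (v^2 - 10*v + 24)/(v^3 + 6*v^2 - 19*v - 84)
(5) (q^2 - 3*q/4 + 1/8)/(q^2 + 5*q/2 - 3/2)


(1) = k
(2) = (c - 7)/c
(3) = (a^2 - 2*a*x - 15*x^2)/(a^2 + 6*a*x + 5*x^2)
(4) = (v - 6)/(v^2 + 10*v + 21)
(5) = (4*q - 1)/(4*q + 12)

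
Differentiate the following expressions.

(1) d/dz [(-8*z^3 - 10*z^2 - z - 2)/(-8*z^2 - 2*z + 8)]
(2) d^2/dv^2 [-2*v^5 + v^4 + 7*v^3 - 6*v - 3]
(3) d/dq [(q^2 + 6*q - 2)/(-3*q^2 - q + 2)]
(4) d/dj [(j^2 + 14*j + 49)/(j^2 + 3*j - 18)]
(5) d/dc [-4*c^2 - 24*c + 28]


(1) = (16*z^4 + 8*z^3 - 45*z^2 - 48*z - 3)/(16*z^4 + 8*z^3 - 31*z^2 - 8*z + 16)
(2) = 2*v*(-20*v^2 + 6*v + 21)
(3) = (17*q^2 - 8*q + 10)/(9*q^4 + 6*q^3 - 11*q^2 - 4*q + 4)
(4) = (-11*j^2 - 134*j - 399)/(j^4 + 6*j^3 - 27*j^2 - 108*j + 324)
(5) = -8*c - 24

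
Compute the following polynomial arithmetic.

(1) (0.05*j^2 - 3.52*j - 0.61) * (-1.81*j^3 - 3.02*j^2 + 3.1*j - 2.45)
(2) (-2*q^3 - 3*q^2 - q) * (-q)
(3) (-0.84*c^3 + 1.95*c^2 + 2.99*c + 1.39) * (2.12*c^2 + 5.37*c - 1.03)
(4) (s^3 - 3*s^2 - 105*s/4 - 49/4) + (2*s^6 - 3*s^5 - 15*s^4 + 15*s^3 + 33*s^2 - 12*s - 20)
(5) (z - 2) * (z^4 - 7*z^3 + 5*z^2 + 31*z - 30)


(1) = -0.0905*j^5 + 6.2202*j^4 + 11.8895*j^3 - 9.1923*j^2 + 6.733*j + 1.4945
(2) = 2*q^4 + 3*q^3 + q^2
(3) = -1.7808*c^5 - 0.3768*c^4 + 17.6755*c^3 + 16.9946*c^2 + 4.3846*c - 1.4317
(4) = 2*s^6 - 3*s^5 - 15*s^4 + 16*s^3 + 30*s^2 - 153*s/4 - 129/4
(5) = z^5 - 9*z^4 + 19*z^3 + 21*z^2 - 92*z + 60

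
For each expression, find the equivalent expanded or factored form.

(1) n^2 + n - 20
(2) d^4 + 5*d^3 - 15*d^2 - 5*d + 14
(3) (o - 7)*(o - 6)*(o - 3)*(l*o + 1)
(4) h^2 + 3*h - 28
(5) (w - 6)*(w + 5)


(1) = (n - 4)*(n + 5)
(2) = (d - 2)*(d - 1)*(d + 1)*(d + 7)
(3) = l*o^4 - 16*l*o^3 + 81*l*o^2 - 126*l*o + o^3 - 16*o^2 + 81*o - 126
(4) = (h - 4)*(h + 7)
(5) = w^2 - w - 30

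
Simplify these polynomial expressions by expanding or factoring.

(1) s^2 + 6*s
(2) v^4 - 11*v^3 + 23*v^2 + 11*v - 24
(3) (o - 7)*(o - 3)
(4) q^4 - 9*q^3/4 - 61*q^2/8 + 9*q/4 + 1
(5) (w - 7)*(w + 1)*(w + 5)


(1) = s*(s + 6)
(2) = (v - 8)*(v - 3)*(v - 1)*(v + 1)
(3) = o^2 - 10*o + 21
(4) = (q - 4)*(q - 1/2)*(q + 1/4)*(q + 2)
(5) = w^3 - w^2 - 37*w - 35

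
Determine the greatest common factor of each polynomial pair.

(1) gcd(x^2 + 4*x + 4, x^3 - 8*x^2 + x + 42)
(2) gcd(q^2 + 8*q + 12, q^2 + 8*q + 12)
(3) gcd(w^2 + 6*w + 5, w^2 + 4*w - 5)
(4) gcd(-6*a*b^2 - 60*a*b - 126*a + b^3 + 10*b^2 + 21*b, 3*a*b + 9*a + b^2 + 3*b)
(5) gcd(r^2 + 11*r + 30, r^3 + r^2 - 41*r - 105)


(1) = x + 2
(2) = q^2 + 8*q + 12
(3) = w + 5
(4) = gcd((-6*a + b)*(b + 3)*(b + 7), (3*a + b)*(b + 3)) = b + 3
(5) = r + 5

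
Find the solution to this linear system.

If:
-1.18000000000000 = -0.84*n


Then:
n = 1.40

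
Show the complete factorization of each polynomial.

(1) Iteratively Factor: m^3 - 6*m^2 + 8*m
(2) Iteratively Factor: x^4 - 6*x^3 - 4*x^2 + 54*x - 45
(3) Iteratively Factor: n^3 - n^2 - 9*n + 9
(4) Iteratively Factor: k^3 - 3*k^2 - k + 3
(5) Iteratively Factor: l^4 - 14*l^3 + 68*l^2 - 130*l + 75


(1) = (m)*(m^2 - 6*m + 8) = m*(m - 2)*(m - 4)
(2) = (x - 5)*(x^3 - x^2 - 9*x + 9) = (x - 5)*(x + 3)*(x^2 - 4*x + 3) = (x - 5)*(x - 1)*(x + 3)*(x - 3)
(3) = (n + 3)*(n^2 - 4*n + 3) = (n - 1)*(n + 3)*(n - 3)
(4) = (k - 1)*(k^2 - 2*k - 3) = (k - 3)*(k - 1)*(k + 1)
(5) = (l - 3)*(l^3 - 11*l^2 + 35*l - 25) = (l - 5)*(l - 3)*(l^2 - 6*l + 5) = (l - 5)^2*(l - 3)*(l - 1)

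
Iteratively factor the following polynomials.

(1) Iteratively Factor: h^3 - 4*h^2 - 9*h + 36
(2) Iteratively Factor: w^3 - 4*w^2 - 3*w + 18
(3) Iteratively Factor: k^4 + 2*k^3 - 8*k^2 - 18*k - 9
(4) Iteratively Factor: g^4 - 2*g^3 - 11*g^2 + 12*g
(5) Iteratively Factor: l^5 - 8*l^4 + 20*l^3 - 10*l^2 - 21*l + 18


(1) = (h + 3)*(h^2 - 7*h + 12) = (h - 4)*(h + 3)*(h - 3)
(2) = (w - 3)*(w^2 - w - 6) = (w - 3)*(w + 2)*(w - 3)
(3) = (k - 3)*(k^3 + 5*k^2 + 7*k + 3) = (k - 3)*(k + 1)*(k^2 + 4*k + 3) = (k - 3)*(k + 1)^2*(k + 3)
(4) = (g - 4)*(g^3 + 2*g^2 - 3*g) = (g - 4)*(g + 3)*(g^2 - g) = g*(g - 4)*(g + 3)*(g - 1)
(5) = (l - 2)*(l^4 - 6*l^3 + 8*l^2 + 6*l - 9) = (l - 3)*(l - 2)*(l^3 - 3*l^2 - l + 3) = (l - 3)*(l - 2)*(l - 1)*(l^2 - 2*l - 3) = (l - 3)*(l - 2)*(l - 1)*(l + 1)*(l - 3)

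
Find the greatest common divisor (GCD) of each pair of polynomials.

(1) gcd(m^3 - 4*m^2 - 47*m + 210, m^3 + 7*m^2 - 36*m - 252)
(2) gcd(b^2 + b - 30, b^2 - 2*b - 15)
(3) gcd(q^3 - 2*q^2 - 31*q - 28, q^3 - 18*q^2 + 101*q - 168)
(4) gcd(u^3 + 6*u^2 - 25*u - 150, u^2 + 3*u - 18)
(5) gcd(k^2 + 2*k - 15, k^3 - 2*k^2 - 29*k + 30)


(1) = gcd((m - 6)*(m - 5)*(m + 7), (m - 6)*(m + 6)*(m + 7)) = m^2 + m - 42
(2) = b - 5
(3) = q - 7
(4) = gcd((u - 5)*(u + 5)*(u + 6), (u - 3)*(u + 6)) = u + 6
(5) = gcd((k - 3)*(k + 5), (k - 6)*(k - 1)*(k + 5)) = k + 5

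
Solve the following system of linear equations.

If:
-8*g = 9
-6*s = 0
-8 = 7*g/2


Then:
No Solution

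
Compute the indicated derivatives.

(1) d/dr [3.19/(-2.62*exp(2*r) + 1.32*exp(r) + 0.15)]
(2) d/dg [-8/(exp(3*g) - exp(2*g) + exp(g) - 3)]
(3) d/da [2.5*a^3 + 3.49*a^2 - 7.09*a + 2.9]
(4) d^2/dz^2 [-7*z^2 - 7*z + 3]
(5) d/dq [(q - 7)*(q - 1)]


(1) = (16.7156*exp(r) - 4.2108)*exp(r)/(-2.62*exp(2*r) + 1.32*exp(r) + 0.15)^2
(2) = (24*exp(2*g) - 16*exp(g) + 8)*exp(g)/(exp(3*g) - exp(2*g) + exp(g) - 3)^2
(3) = 7.5*a^2 + 6.98*a - 7.09
(4) = -14
(5) = 2*q - 8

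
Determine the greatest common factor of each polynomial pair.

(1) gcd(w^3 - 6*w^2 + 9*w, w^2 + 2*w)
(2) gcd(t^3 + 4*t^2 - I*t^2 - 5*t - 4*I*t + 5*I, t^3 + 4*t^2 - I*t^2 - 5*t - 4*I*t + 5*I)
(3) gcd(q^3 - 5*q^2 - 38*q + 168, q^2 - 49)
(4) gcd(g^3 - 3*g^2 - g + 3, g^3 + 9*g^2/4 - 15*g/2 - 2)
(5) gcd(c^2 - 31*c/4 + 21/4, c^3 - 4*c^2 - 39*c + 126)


(1) = w
(2) = gcd((t - 1)*(t + 5)*(t - I), (t - 1)*(t + 5)*(t - I)) = t^3 + t^2*(4 - I) + t*(-5 - 4*I) + 5*I
(3) = gcd((q - 7)*(q - 4)*(q + 6), (q - 7)*(q + 7)) = q - 7
(4) = 1
(5) = gcd((c - 7)*(c - 3/4), (c - 7)*(c - 3)*(c + 6)) = c - 7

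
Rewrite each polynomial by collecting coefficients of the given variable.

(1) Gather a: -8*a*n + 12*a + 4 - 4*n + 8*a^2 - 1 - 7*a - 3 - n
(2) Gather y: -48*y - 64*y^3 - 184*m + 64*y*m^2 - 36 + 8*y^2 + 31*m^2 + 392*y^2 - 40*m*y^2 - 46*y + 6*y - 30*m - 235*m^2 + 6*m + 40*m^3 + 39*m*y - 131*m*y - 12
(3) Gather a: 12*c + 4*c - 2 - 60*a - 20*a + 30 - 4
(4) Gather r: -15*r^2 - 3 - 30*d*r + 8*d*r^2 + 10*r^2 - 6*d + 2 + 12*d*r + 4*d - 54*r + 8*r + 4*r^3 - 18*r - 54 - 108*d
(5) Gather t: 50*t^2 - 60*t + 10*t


(1) = 8*a^2 + a*(5 - 8*n) - 5*n
(2) = 40*m^3 - 204*m^2 - 208*m - 64*y^3 + y^2*(400 - 40*m) + y*(64*m^2 - 92*m - 88) - 48
(3) = -80*a + 16*c + 24
(4) = -110*d + 4*r^3 + r^2*(8*d - 5) + r*(-18*d - 64) - 55
(5) = 50*t^2 - 50*t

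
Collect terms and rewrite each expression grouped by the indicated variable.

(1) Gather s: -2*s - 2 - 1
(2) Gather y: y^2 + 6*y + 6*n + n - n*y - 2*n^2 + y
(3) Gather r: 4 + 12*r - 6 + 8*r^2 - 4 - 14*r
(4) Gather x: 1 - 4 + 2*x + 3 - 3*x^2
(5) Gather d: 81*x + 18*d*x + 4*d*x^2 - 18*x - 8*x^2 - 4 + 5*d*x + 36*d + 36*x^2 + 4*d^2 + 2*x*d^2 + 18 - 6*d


(1) = -2*s - 3
(2) = -2*n^2 + 7*n + y^2 + y*(7 - n)
(3) = 8*r^2 - 2*r - 6
(4) = -3*x^2 + 2*x
(5) = d^2*(2*x + 4) + d*(4*x^2 + 23*x + 30) + 28*x^2 + 63*x + 14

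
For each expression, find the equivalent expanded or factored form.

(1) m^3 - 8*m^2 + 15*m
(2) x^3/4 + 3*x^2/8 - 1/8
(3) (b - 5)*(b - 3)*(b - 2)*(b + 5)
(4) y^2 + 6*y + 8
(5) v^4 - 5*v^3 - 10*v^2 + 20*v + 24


(1) = m*(m - 5)*(m - 3)
(2) = (x/4 + 1/4)*(x - 1/2)*(x + 1)
(3) = b^4 - 5*b^3 - 19*b^2 + 125*b - 150
(4) = (y + 2)*(y + 4)
(5) = (v - 6)*(v - 2)*(v + 1)*(v + 2)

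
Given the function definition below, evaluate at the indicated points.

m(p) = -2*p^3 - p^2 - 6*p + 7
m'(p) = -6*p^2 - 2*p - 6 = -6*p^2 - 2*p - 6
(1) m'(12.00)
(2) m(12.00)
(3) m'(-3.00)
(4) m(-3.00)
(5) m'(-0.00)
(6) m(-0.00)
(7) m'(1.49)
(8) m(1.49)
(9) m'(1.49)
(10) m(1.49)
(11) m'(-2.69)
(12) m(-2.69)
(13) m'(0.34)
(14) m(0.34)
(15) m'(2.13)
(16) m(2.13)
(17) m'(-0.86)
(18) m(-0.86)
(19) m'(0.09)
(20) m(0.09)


(1) = -894.00
(2) = -3665.00
(3) = -54.00
(4) = 70.00
(5) = -6.00
(6) = 7.00
(7) = -22.30
(8) = -10.78
(9) = -22.30
(10) = -10.78
(11) = -44.04
(12) = 54.83
(13) = -7.37
(14) = 4.77
(15) = -37.48
(16) = -29.64
(17) = -8.72
(18) = 12.69
(19) = -6.23
(20) = 6.45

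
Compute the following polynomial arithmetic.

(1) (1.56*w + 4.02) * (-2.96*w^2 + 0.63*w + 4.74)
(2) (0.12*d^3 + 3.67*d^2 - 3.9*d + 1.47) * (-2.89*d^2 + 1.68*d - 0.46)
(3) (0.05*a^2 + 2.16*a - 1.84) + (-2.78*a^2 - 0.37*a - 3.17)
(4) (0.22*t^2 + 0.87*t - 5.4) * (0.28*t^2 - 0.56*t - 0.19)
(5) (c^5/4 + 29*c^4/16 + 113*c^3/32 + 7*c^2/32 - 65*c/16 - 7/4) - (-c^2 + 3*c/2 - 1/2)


(1) = -4.6176*w^3 - 10.9164*w^2 + 9.927*w + 19.0548
(2) = -0.3468*d^5 - 10.4047*d^4 + 17.3814*d^3 - 12.4885*d^2 + 4.2636*d - 0.6762
(3) = -2.73*a^2 + 1.79*a - 5.01
(4) = 0.0616*t^4 + 0.1204*t^3 - 2.041*t^2 + 2.8587*t + 1.026
(5) = c^5/4 + 29*c^4/16 + 113*c^3/32 + 39*c^2/32 - 89*c/16 - 5/4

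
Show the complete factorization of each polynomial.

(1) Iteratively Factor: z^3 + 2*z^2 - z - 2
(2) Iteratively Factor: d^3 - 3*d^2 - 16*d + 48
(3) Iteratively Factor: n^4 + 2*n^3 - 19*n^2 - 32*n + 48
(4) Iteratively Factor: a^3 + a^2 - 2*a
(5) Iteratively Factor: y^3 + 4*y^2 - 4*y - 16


(1) = (z + 1)*(z^2 + z - 2) = (z - 1)*(z + 1)*(z + 2)
(2) = (d - 3)*(d^2 - 16) = (d - 3)*(d + 4)*(d - 4)
(3) = (n + 4)*(n^3 - 2*n^2 - 11*n + 12) = (n - 1)*(n + 4)*(n^2 - n - 12) = (n - 1)*(n + 3)*(n + 4)*(n - 4)
(4) = (a - 1)*(a^2 + 2*a) = (a - 1)*(a + 2)*(a)
(5) = (y + 2)*(y^2 + 2*y - 8) = (y + 2)*(y + 4)*(y - 2)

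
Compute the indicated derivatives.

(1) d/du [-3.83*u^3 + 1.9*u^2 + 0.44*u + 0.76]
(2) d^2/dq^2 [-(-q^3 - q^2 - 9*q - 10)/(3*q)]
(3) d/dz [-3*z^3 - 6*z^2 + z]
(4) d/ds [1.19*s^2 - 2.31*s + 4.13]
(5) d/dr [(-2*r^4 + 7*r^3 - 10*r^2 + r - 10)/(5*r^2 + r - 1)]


(1) = -11.49*u^2 + 3.8*u + 0.44
(2) = 2/3 + 20/(3*q^3)
(3) = -9*z^2 - 12*z + 1
(4) = 2.38*s - 2.31
(5) = (-20*r^5 + 29*r^4 + 22*r^3 - 36*r^2 + 120*r + 9)/(25*r^4 + 10*r^3 - 9*r^2 - 2*r + 1)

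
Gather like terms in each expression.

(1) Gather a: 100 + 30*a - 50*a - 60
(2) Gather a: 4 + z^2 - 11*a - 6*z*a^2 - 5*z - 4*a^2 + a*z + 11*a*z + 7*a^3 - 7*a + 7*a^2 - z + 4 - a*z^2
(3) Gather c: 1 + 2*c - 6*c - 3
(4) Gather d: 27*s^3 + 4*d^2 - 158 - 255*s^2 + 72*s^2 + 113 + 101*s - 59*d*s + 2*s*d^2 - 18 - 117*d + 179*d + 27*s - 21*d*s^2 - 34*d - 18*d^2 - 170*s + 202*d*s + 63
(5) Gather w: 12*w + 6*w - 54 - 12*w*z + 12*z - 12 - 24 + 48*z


(1) = 40 - 20*a
(2) = 7*a^3 + a^2*(3 - 6*z) + a*(-z^2 + 12*z - 18) + z^2 - 6*z + 8
(3) = -4*c - 2
(4) = d^2*(2*s - 14) + d*(-21*s^2 + 143*s + 28) + 27*s^3 - 183*s^2 - 42*s
(5) = w*(18 - 12*z) + 60*z - 90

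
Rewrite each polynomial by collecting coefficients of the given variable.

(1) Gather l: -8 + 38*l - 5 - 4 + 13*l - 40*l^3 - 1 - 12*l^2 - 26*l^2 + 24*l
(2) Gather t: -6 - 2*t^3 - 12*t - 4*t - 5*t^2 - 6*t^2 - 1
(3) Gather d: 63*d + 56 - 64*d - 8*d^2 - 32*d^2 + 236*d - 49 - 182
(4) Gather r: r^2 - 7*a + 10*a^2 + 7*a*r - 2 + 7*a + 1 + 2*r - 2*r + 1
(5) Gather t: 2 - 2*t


(1) = -40*l^3 - 38*l^2 + 75*l - 18
(2) = -2*t^3 - 11*t^2 - 16*t - 7
(3) = -40*d^2 + 235*d - 175
(4) = 10*a^2 + 7*a*r + r^2
(5) = 2 - 2*t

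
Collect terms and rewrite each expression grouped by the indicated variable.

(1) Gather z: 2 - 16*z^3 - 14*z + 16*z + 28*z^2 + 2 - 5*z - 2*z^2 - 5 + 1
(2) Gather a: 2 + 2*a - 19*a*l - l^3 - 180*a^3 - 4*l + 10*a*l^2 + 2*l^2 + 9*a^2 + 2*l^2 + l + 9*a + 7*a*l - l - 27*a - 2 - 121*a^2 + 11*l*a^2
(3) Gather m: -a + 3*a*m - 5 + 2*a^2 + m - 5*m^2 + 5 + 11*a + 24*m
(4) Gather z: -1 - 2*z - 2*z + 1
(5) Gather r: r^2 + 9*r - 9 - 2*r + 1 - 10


(1) = -16*z^3 + 26*z^2 - 3*z
(2) = -180*a^3 + a^2*(11*l - 112) + a*(10*l^2 - 12*l - 16) - l^3 + 4*l^2 - 4*l
(3) = 2*a^2 + 10*a - 5*m^2 + m*(3*a + 25)
(4) = -4*z
(5) = r^2 + 7*r - 18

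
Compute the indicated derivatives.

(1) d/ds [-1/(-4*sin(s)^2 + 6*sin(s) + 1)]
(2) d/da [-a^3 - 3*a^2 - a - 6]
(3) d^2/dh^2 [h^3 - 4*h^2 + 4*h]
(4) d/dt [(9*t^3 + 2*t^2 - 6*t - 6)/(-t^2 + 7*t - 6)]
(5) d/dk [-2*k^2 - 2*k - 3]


(1) = 2*(3 - 4*sin(s))*cos(s)/(-4*sin(s)^2 + 6*sin(s) + 1)^2
(2) = -3*a^2 - 6*a - 1
(3) = 6*h - 8
(4) = (-9*t^4 + 126*t^3 - 154*t^2 - 36*t + 78)/(t^4 - 14*t^3 + 61*t^2 - 84*t + 36)
(5) = -4*k - 2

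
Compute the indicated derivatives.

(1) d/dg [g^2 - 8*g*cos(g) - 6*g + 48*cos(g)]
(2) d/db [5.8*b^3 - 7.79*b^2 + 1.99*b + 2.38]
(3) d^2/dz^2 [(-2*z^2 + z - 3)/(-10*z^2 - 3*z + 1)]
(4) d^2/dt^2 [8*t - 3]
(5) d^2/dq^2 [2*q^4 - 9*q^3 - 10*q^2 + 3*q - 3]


(1) = 8*g*sin(g) + 2*g - 48*sin(g) - 8*cos(g) - 6
(2) = 17.4*b^2 - 15.58*b + 1.99
(3) = 16*(-20*z^3 + 120*z^2 + 30*z + 7)/(1000*z^6 + 900*z^5 - 30*z^4 - 153*z^3 + 3*z^2 + 9*z - 1)
(4) = 0
(5) = 24*q^2 - 54*q - 20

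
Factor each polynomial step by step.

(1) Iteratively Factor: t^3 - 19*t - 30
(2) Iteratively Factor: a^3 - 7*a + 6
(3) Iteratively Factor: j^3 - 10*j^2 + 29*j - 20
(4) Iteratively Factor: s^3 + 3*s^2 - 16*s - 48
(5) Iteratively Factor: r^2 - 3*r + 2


(1) = (t + 3)*(t^2 - 3*t - 10) = (t + 2)*(t + 3)*(t - 5)
(2) = (a - 2)*(a^2 + 2*a - 3) = (a - 2)*(a + 3)*(a - 1)
(3) = (j - 1)*(j^2 - 9*j + 20) = (j - 5)*(j - 1)*(j - 4)
(4) = (s + 4)*(s^2 - s - 12) = (s + 3)*(s + 4)*(s - 4)
(5) = (r - 1)*(r - 2)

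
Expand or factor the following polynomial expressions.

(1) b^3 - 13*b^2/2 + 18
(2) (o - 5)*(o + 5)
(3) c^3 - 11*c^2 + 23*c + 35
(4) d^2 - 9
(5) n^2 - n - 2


(1) = (b - 6)*(b - 2)*(b + 3/2)
(2) = o^2 - 25
(3) = (c - 7)*(c - 5)*(c + 1)
(4) = (d - 3)*(d + 3)
(5) = (n - 2)*(n + 1)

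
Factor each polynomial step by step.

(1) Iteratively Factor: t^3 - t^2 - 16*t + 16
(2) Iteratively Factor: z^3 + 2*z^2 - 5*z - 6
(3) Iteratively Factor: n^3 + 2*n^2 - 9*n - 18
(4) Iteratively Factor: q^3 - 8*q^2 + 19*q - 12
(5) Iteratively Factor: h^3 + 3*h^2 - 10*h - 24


(1) = (t + 4)*(t^2 - 5*t + 4) = (t - 1)*(t + 4)*(t - 4)
(2) = (z + 1)*(z^2 + z - 6) = (z + 1)*(z + 3)*(z - 2)
(3) = (n + 3)*(n^2 - n - 6) = (n + 2)*(n + 3)*(n - 3)
(4) = (q - 1)*(q^2 - 7*q + 12) = (q - 3)*(q - 1)*(q - 4)
(5) = (h - 3)*(h^2 + 6*h + 8) = (h - 3)*(h + 4)*(h + 2)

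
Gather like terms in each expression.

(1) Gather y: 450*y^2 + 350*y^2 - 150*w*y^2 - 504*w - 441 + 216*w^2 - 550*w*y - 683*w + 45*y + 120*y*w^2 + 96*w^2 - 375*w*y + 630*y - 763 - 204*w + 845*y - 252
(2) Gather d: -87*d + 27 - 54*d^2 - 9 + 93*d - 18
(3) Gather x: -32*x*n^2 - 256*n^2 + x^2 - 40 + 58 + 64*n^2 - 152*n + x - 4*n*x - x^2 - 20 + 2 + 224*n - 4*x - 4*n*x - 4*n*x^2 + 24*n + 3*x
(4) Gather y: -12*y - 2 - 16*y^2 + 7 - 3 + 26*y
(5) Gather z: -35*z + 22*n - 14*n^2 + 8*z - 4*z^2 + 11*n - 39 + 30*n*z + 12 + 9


(1) = 312*w^2 - 1391*w + y^2*(800 - 150*w) + y*(120*w^2 - 925*w + 1520) - 1456
(2) = -54*d^2 + 6*d
(3) = -192*n^2 - 4*n*x^2 + 96*n + x*(-32*n^2 - 8*n)
(4) = -16*y^2 + 14*y + 2
(5) = -14*n^2 + 33*n - 4*z^2 + z*(30*n - 27) - 18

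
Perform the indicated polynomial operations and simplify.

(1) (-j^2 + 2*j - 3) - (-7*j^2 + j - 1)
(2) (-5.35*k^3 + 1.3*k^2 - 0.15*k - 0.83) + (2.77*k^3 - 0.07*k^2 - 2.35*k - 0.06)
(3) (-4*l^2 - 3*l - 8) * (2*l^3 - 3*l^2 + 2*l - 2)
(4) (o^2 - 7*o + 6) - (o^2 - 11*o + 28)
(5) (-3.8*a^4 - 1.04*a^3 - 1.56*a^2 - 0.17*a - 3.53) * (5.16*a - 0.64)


(1) = 6*j^2 + j - 2
(2) = -2.58*k^3 + 1.23*k^2 - 2.5*k - 0.89
(3) = -8*l^5 + 6*l^4 - 15*l^3 + 26*l^2 - 10*l + 16
(4) = 4*o - 22
(5) = -19.608*a^5 - 2.9344*a^4 - 7.384*a^3 + 0.1212*a^2 - 18.106*a + 2.2592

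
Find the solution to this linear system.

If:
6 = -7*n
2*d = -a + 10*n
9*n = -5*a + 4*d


Then:
a = -66/49
d = -177/49
n = -6/7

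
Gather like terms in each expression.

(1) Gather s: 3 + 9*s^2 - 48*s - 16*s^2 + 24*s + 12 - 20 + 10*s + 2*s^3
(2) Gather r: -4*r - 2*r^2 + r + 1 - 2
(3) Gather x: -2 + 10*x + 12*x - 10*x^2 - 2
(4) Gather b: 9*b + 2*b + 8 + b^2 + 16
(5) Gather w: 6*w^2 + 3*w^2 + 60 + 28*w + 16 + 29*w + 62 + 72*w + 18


(1) = 2*s^3 - 7*s^2 - 14*s - 5
(2) = -2*r^2 - 3*r - 1
(3) = -10*x^2 + 22*x - 4
(4) = b^2 + 11*b + 24
(5) = 9*w^2 + 129*w + 156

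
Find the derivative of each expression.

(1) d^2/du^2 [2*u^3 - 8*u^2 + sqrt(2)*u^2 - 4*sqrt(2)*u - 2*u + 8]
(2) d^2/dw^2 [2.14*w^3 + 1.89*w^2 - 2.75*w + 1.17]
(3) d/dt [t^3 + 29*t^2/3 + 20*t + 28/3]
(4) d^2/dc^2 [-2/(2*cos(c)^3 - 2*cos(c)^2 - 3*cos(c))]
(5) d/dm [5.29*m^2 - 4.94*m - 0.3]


(1) = 12*u - 16 + 2*sqrt(2)
(2) = 12.84*w + 3.78
(3) = 3*t^2 + 58*t/3 + 20
(4) = 2*(2*(4*cos(c) - 3*cos(2*c))^2*sin(c)^2 + (2*cos(c) - cos(2*c) + 2)*(3*cos(c) + 8*cos(2*c) - 9*cos(3*c))*cos(c)/2)/((2*cos(c) - cos(2*c) + 2)^3*cos(c)^3)
(5) = 10.58*m - 4.94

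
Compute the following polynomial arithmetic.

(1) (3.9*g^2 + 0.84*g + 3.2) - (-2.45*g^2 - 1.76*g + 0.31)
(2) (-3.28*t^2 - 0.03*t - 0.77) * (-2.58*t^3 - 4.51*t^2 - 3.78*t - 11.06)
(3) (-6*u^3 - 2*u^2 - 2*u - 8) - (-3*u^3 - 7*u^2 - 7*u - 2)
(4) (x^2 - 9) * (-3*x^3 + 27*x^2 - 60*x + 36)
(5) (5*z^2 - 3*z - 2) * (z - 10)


(1) = 6.35*g^2 + 2.6*g + 2.89
(2) = 8.4624*t^5 + 14.8702*t^4 + 14.5203*t^3 + 39.8629*t^2 + 3.2424*t + 8.5162
(3) = -3*u^3 + 5*u^2 + 5*u - 6
(4) = -3*x^5 + 27*x^4 - 33*x^3 - 207*x^2 + 540*x - 324
(5) = 5*z^3 - 53*z^2 + 28*z + 20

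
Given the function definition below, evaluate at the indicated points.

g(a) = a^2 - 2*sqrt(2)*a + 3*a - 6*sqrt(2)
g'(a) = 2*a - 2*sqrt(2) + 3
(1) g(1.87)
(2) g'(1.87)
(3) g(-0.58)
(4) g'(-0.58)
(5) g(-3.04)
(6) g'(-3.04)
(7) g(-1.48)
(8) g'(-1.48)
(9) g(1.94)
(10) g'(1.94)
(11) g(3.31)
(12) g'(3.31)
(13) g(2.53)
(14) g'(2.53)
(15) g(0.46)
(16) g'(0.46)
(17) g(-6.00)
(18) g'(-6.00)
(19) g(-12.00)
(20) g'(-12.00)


(1) = -4.67
(2) = 3.91
(3) = -8.25
(4) = -0.99
(5) = 0.23
(6) = -5.91
(7) = -6.55
(8) = -2.79
(9) = -4.39
(10) = 4.05
(11) = 3.04
(12) = 6.79
(13) = -1.65
(14) = 5.23
(15) = -8.19
(16) = 1.09
(17) = 26.49
(18) = -11.83
(19) = 133.46
(20) = -23.83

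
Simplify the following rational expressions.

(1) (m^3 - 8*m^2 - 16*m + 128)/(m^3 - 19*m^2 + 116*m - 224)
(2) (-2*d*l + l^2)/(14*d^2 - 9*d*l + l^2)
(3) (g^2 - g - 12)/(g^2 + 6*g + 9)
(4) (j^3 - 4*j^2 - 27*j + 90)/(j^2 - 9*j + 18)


(1) = (m + 4)/(m - 7)
(2) = -l/(7*d - l)
(3) = (g - 4)/(g + 3)
(4) = j + 5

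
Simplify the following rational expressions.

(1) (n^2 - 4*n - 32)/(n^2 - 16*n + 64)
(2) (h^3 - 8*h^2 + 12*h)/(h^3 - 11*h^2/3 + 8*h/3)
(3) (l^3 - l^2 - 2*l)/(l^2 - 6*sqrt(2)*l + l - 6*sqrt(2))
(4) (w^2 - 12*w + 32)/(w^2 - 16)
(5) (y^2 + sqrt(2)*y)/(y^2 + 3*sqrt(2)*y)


(1) = (n + 4)/(n - 8)
(2) = (3*h^2 - 24*h + 36)/(3*h^2 - 11*h + 8)
(3) = (l^2 - 2*l)/(l - 6*sqrt(2))
(4) = (w - 8)/(w + 4)
(5) = (y + sqrt(2))/(y + 3*sqrt(2))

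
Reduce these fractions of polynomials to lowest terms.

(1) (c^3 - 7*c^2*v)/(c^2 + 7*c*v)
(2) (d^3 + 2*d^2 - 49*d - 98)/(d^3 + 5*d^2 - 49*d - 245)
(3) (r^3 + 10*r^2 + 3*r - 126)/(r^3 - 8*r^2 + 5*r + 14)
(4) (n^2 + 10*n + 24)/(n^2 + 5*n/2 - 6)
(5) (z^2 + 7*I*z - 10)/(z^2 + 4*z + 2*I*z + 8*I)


(1) = (c^2 - 7*c*v)/(c + 7*v)
(2) = (d + 2)/(d + 5)
(3) = (r^3 + 10*r^2 + 3*r - 126)/(r^3 - 8*r^2 + 5*r + 14)
(4) = (2*n + 12)/(2*n - 3)
(5) = (z + 5*I)/(z + 4)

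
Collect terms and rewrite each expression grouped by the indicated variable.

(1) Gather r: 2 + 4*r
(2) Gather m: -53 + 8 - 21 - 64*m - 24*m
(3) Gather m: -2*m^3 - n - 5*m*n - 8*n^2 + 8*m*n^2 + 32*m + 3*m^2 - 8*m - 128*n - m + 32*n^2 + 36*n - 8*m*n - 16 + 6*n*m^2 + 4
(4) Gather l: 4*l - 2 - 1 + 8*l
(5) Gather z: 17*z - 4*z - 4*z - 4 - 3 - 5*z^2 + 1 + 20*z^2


(1) = 4*r + 2
(2) = -88*m - 66
(3) = -2*m^3 + m^2*(6*n + 3) + m*(8*n^2 - 13*n + 23) + 24*n^2 - 93*n - 12
(4) = 12*l - 3
(5) = 15*z^2 + 9*z - 6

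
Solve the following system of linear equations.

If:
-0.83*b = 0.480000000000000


Then:
b = -0.58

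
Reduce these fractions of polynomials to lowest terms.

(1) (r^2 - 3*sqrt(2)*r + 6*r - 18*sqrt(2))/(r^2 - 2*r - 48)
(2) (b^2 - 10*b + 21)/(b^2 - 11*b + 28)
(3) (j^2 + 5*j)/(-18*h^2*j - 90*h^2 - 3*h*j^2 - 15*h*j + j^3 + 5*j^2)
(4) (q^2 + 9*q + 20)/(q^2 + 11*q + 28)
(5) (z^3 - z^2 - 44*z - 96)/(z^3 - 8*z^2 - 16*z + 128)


(1) = (r - 3*sqrt(2))/(r - 8)
(2) = (b - 3)/(b - 4)
(3) = -j/(18*h^2 + 3*h*j - j^2)
(4) = (q + 5)/(q + 7)
(5) = (z + 3)/(z - 4)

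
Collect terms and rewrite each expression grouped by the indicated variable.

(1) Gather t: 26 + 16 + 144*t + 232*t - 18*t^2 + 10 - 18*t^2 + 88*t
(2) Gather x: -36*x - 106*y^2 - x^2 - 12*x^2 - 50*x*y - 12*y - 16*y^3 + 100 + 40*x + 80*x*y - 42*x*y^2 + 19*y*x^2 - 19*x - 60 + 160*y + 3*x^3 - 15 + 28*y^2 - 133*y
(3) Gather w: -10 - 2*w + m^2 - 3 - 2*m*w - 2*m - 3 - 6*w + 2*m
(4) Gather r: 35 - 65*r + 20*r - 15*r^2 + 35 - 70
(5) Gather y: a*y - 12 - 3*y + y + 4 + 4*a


(1) = -36*t^2 + 464*t + 52
(2) = 3*x^3 + x^2*(19*y - 13) + x*(-42*y^2 + 30*y - 15) - 16*y^3 - 78*y^2 + 15*y + 25
(3) = m^2 + w*(-2*m - 8) - 16
(4) = -15*r^2 - 45*r
(5) = 4*a + y*(a - 2) - 8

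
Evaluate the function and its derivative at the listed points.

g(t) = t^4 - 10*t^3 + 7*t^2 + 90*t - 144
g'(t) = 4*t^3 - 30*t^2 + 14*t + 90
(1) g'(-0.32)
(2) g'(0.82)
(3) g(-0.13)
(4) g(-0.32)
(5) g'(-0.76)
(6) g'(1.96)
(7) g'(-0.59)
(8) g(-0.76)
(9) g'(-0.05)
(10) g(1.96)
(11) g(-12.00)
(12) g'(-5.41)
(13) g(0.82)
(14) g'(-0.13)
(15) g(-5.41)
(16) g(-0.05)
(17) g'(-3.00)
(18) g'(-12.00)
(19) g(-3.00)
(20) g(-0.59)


(1) = 82.32
(2) = 83.51
(3) = -155.56
(4) = -171.75
(5) = 60.28
(6) = 32.31
(7) = 70.48
(8) = -203.63
(9) = 89.22
(10) = -1.25
(11) = 37800.00
(12) = -1497.14
(13) = -70.55
(14) = 87.66
(15) = 2014.00
(16) = -148.48
(17) = -330.00
(18) = -11310.00
(19) = 0.00
(20) = -192.49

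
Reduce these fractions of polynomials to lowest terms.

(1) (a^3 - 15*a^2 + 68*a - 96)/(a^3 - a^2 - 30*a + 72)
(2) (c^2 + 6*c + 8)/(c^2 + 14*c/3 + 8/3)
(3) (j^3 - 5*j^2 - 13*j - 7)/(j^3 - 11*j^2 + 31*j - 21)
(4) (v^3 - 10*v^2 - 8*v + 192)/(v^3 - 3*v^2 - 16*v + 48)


(1) = (a - 8)/(a + 6)
(2) = (3*c + 6)/(3*c + 2)
(3) = (j^2 + 2*j + 1)/(j^2 - 4*j + 3)
(4) = (v^2 - 14*v + 48)/(v^2 - 7*v + 12)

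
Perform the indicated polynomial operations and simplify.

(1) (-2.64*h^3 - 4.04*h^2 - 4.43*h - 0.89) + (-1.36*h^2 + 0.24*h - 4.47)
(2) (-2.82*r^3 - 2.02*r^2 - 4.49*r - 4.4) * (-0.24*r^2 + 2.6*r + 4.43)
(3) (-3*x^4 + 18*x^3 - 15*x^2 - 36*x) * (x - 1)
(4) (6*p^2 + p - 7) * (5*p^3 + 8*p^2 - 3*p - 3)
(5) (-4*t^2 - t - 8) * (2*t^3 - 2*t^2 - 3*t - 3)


(1) = -2.64*h^3 - 5.4*h^2 - 4.19*h - 5.36
(2) = 0.6768*r^5 - 6.8472*r^4 - 16.667*r^3 - 19.5666*r^2 - 31.3307*r - 19.492
(3) = -3*x^5 + 21*x^4 - 33*x^3 - 21*x^2 + 36*x
(4) = 30*p^5 + 53*p^4 - 45*p^3 - 77*p^2 + 18*p + 21
(5) = -8*t^5 + 6*t^4 - 2*t^3 + 31*t^2 + 27*t + 24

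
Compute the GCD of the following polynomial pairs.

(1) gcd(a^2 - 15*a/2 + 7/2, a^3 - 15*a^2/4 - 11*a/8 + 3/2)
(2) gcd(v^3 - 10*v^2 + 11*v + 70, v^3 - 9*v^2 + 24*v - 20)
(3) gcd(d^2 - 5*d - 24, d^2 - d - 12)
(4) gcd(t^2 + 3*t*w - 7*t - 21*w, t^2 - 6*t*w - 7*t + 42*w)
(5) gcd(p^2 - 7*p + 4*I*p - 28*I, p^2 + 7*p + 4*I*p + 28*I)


(1) = gcd((a - 7)*(a - 1/2), (a - 4)*(a - 1/2)*(a + 3/4)) = a - 1/2
(2) = v - 5
(3) = d + 3
(4) = t - 7
(5) = p + 4*I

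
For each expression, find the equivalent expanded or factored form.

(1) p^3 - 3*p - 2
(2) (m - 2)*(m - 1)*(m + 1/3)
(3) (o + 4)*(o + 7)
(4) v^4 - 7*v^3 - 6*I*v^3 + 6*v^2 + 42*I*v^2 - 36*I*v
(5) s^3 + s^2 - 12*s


(1) = (p - 2)*(p + 1)^2
(2) = m^3 - 8*m^2/3 + m + 2/3
(3) = o^2 + 11*o + 28
(4) = v*(v - 6)*(v - 1)*(v - 6*I)
(5) = s*(s - 3)*(s + 4)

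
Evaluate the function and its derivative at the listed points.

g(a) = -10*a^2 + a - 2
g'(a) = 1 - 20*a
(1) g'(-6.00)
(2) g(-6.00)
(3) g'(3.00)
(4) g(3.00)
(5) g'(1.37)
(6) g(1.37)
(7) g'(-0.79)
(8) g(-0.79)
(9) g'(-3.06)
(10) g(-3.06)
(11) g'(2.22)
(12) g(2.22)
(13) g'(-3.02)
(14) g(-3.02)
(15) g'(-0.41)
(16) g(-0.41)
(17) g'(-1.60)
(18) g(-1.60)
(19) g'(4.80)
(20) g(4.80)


(1) = 121.00
(2) = -368.00
(3) = -59.00
(4) = -89.00
(5) = -26.40
(6) = -19.40
(7) = 16.80
(8) = -9.03
(9) = 62.20
(10) = -98.70
(11) = -43.40
(12) = -49.06
(13) = 61.40
(14) = -96.22
(15) = 9.20
(16) = -4.09
(17) = 33.00
(18) = -29.20
(19) = -95.00
(20) = -227.60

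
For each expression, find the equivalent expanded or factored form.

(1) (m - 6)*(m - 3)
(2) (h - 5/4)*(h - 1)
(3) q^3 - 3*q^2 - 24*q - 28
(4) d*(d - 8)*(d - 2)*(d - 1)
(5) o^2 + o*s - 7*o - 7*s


(1) = m^2 - 9*m + 18
(2) = h^2 - 9*h/4 + 5/4
(3) = (q - 7)*(q + 2)^2
(4) = d^4 - 11*d^3 + 26*d^2 - 16*d
(5) = (o - 7)*(o + s)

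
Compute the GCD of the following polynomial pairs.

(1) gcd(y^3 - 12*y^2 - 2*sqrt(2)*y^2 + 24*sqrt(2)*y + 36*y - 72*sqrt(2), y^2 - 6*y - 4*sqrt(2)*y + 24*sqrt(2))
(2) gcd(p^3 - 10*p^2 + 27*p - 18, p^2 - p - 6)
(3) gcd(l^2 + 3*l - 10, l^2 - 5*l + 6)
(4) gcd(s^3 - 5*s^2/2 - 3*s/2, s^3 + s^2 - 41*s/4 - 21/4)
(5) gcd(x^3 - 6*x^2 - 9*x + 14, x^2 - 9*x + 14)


(1) = y - 6
(2) = gcd((p - 6)*(p - 3)*(p - 1), (p - 3)*(p + 2)) = p - 3
(3) = l - 2
(4) = s^2 - 5*s/2 - 3/2
(5) = x - 7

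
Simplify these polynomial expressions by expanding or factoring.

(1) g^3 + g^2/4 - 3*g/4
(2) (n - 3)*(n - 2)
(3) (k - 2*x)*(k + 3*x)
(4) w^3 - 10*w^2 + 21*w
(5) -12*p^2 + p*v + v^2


(1) = g*(g - 3/4)*(g + 1)
(2) = n^2 - 5*n + 6
(3) = k^2 + k*x - 6*x^2
(4) = w*(w - 7)*(w - 3)
(5) = (-3*p + v)*(4*p + v)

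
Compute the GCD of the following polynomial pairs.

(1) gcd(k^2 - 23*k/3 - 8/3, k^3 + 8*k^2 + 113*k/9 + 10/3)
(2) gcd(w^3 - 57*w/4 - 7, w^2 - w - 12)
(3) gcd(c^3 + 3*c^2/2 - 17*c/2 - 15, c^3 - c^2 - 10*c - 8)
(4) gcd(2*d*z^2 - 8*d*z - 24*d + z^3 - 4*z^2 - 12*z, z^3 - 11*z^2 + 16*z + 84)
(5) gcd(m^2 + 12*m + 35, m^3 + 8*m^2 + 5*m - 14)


(1) = k + 1/3
(2) = gcd((w - 4)*(w + 1/2)*(w + 7/2), (w - 4)*(w + 3)) = w - 4
(3) = c + 2
(4) = gcd((2*d + z)*(z - 6)*(z + 2), (z - 7)*(z - 6)*(z + 2)) = z^2 - 4*z - 12
(5) = m + 7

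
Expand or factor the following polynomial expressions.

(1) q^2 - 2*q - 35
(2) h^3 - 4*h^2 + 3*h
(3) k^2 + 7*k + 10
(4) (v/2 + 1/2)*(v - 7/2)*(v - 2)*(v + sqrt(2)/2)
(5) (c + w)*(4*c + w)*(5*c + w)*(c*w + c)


(1) = (q - 7)*(q + 5)
(2) = h*(h - 3)*(h - 1)
(3) = (k + 2)*(k + 5)
(4) = v^4/2 - 9*v^3/4 + sqrt(2)*v^3/4 - 9*sqrt(2)*v^2/8 + 3*v^2/4 + 3*sqrt(2)*v/8 + 7*v/2 + 7*sqrt(2)/4
(5) = 20*c^4*w + 20*c^4 + 29*c^3*w^2 + 29*c^3*w + 10*c^2*w^3 + 10*c^2*w^2 + c*w^4 + c*w^3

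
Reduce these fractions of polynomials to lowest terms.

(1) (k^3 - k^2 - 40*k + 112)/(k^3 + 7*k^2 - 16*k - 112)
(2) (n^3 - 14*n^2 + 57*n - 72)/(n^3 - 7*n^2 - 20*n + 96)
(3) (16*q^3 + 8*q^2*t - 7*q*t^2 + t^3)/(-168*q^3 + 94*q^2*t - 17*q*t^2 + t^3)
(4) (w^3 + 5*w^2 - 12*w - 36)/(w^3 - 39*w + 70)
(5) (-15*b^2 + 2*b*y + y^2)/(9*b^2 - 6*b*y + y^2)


(1) = (k - 4)/(k + 4)
(2) = (n - 3)/(n + 4)
(3) = (-4*q^2 - 3*q*t + t^2)/(42*q^2 - 13*q*t + t^2)
(4) = (w^3 + 5*w^2 - 12*w - 36)/(w^3 - 39*w + 70)
(5) = (5*b + y)/(-3*b + y)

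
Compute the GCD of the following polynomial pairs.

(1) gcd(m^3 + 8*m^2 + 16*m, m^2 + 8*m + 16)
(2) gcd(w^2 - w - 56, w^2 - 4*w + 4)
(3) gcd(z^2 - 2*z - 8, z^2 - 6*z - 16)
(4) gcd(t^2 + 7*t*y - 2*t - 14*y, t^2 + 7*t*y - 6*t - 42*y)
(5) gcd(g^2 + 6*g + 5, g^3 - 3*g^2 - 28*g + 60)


(1) = gcd(m*(m + 4)^2, (m + 4)^2) = m^2 + 8*m + 16
(2) = gcd((w - 8)*(w + 7), (w - 2)^2) = 1
(3) = z + 2
(4) = gcd((t - 2)*(t + 7*y), (t - 6)*(t + 7*y)) = t + 7*y
(5) = gcd((g + 1)*(g + 5), (g - 6)*(g - 2)*(g + 5)) = g + 5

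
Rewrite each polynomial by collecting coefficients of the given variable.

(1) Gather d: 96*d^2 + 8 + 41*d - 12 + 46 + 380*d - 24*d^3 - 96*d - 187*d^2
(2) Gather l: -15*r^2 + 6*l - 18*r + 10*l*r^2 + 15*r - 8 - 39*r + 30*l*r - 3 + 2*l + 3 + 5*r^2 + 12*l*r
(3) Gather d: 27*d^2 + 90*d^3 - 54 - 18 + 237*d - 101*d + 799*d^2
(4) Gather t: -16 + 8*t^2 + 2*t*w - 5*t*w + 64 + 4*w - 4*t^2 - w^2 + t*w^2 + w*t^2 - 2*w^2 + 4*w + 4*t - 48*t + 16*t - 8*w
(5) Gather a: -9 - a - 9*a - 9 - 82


(1) = -24*d^3 - 91*d^2 + 325*d + 42
(2) = l*(10*r^2 + 42*r + 8) - 10*r^2 - 42*r - 8
(3) = 90*d^3 + 826*d^2 + 136*d - 72
(4) = t^2*(w + 4) + t*(w^2 - 3*w - 28) - 3*w^2 + 48
(5) = -10*a - 100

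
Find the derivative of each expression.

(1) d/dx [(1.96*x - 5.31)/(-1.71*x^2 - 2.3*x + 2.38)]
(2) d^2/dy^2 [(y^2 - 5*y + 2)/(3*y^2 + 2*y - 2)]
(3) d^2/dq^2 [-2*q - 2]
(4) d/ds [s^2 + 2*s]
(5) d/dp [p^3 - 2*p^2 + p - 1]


(1) = (3.3516*x^2 - 18.1602*x - 7.5482)/(2.9241*x^4 + 7.866*x^3 - 2.8496*x^2 - 10.948*x + 5.6644)
(2) = 2*(-51*y^3 + 72*y^2 - 54*y + 4)/(27*y^6 + 54*y^5 - 18*y^4 - 64*y^3 + 12*y^2 + 24*y - 8)
(3) = 0
(4) = 2*s + 2
(5) = 3*p^2 - 4*p + 1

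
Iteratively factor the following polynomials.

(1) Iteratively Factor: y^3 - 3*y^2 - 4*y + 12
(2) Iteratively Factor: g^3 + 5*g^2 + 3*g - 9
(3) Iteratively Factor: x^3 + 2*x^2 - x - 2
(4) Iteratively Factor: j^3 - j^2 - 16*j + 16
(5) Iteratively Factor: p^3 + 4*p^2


(1) = (y + 2)*(y^2 - 5*y + 6) = (y - 2)*(y + 2)*(y - 3)
(2) = (g + 3)*(g^2 + 2*g - 3) = (g + 3)^2*(g - 1)
(3) = (x - 1)*(x^2 + 3*x + 2) = (x - 1)*(x + 2)*(x + 1)
(4) = (j - 1)*(j^2 - 16) = (j - 4)*(j - 1)*(j + 4)
(5) = (p)*(p^2 + 4*p) = p^2*(p + 4)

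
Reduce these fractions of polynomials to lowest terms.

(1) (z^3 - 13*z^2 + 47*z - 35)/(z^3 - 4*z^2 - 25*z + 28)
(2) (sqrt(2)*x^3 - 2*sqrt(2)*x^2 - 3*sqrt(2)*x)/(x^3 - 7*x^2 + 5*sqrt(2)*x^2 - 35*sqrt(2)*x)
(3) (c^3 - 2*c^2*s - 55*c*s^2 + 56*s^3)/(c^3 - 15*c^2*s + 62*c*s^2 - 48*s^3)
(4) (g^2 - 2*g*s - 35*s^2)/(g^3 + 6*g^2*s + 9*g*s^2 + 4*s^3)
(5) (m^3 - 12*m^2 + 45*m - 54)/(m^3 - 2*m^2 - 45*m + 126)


(1) = (z - 5)/(z + 4)
(2) = (sqrt(2)*x^2 - 2*sqrt(2)*x - 3*sqrt(2))/(x^2 + x*(-7 + 5*sqrt(2)) - 35*sqrt(2))
(3) = (-c - 7*s)/(-c + 6*s)
(4) = (g^2 - 2*g*s - 35*s^2)/(g^3 + 6*g^2*s + 9*g*s^2 + 4*s^3)
(5) = (m - 3)/(m + 7)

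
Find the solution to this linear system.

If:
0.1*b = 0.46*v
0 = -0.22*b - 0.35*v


Then:
b = 0.00
v = 0.00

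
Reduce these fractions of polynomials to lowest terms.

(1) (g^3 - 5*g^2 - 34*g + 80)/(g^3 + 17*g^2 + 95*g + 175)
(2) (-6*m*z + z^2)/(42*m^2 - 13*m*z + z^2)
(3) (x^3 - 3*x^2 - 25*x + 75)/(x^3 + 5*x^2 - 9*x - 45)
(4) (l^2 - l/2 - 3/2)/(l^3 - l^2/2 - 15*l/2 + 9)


(1) = (g^2 - 10*g + 16)/(g^2 + 12*g + 35)
(2) = z/(-7*m + z)
(3) = (x - 5)/(x + 3)
(4) = (l + 1)/(l^2 + l - 6)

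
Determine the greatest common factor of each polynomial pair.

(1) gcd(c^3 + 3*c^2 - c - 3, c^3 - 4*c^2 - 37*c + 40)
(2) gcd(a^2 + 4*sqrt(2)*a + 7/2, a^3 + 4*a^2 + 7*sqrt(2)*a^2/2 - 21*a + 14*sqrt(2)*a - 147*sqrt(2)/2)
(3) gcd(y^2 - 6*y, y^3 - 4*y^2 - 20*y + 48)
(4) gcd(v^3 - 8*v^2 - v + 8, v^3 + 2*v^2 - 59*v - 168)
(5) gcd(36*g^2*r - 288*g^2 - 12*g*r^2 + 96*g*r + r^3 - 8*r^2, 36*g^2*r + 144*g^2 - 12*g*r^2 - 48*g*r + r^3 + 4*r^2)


(1) = c - 1
(2) = a + 7*sqrt(2)/2
(3) = y - 6
(4) = v - 8
(5) = gcd((-6*g + r)^2*(r - 8), (-6*g + r)^2*(r + 4)) = 36*g^2 - 12*g*r + r^2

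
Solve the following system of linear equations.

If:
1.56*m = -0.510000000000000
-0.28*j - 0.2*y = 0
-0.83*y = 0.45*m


Then:
j = -0.13
m = -0.33
y = 0.18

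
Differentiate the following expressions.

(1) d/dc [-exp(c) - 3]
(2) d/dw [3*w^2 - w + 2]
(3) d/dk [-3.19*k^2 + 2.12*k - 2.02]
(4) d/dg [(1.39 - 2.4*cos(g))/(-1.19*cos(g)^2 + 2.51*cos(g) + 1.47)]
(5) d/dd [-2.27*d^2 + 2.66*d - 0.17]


(1) = -exp(c)
(2) = 6*w - 1
(3) = 2.12 - 6.38*k
(4) = (2.856*cos(g)^2 - 3.3082*cos(g) + 7.0169)*sin(g)/(1.4161*cos(g)^4 - 5.9738*cos(g)^3 + 2.8015*cos(g)^2 + 7.3794*cos(g) + 2.1609)
(5) = 2.66 - 4.54*d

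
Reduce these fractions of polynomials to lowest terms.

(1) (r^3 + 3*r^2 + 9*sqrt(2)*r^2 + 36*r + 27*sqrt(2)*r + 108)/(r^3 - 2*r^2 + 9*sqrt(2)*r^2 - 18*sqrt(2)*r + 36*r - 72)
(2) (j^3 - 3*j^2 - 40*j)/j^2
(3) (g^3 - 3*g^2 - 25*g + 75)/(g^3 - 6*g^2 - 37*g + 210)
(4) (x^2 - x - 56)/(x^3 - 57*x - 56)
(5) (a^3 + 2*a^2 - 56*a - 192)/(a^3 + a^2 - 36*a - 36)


(1) = (r + 3)/(r - 2)
(2) = (j^2 - 3*j - 40)/j
(3) = (g^2 + 2*g - 15)/(g^2 - g - 42)
(4) = 1/(x + 1)
(5) = (a^2 - 4*a - 32)/(a^2 - 5*a - 6)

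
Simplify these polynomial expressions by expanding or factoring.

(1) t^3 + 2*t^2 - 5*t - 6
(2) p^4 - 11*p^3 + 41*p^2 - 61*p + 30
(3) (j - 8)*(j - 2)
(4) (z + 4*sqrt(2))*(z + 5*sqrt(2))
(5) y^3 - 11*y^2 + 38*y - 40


(1) = (t - 2)*(t + 1)*(t + 3)
(2) = (p - 5)*(p - 3)*(p - 2)*(p - 1)
(3) = j^2 - 10*j + 16
(4) = z^2 + 9*sqrt(2)*z + 40
(5) = (y - 5)*(y - 4)*(y - 2)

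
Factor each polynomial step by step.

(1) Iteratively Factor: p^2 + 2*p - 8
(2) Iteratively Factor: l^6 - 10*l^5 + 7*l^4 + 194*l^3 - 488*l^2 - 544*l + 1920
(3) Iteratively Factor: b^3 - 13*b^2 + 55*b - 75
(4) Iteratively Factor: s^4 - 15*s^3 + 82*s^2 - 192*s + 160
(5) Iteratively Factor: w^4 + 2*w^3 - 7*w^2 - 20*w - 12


(1) = (p + 4)*(p - 2)
(2) = (l + 4)*(l^5 - 14*l^4 + 63*l^3 - 58*l^2 - 256*l + 480) = (l - 4)*(l + 4)*(l^4 - 10*l^3 + 23*l^2 + 34*l - 120) = (l - 4)*(l + 2)*(l + 4)*(l^3 - 12*l^2 + 47*l - 60) = (l - 5)*(l - 4)*(l + 2)*(l + 4)*(l^2 - 7*l + 12) = (l - 5)*(l - 4)^2*(l + 2)*(l + 4)*(l - 3)
(3) = (b - 5)*(b^2 - 8*b + 15) = (b - 5)*(b - 3)*(b - 5)
(4) = (s - 4)*(s^3 - 11*s^2 + 38*s - 40) = (s - 5)*(s - 4)*(s^2 - 6*s + 8) = (s - 5)*(s - 4)^2*(s - 2)
(5) = (w + 2)*(w^3 - 7*w - 6) = (w + 2)^2*(w^2 - 2*w - 3) = (w + 1)*(w + 2)^2*(w - 3)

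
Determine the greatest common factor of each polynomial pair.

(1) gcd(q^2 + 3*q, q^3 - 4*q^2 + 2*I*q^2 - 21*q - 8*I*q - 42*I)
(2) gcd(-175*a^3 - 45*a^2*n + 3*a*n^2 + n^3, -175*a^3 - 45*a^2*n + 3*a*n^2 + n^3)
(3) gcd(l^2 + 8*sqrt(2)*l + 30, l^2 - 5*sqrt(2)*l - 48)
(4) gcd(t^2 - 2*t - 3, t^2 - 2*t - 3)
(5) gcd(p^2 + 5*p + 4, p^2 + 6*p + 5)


(1) = gcd(q*(q + 3), (q - 7)*(q + 3)*(q + 2*I)) = q + 3
(2) = 175*a^3 + 45*a^2*n - 3*a*n^2 - n^3
(3) = gcd((l + 3*sqrt(2))*(l + 5*sqrt(2)), (l - 8*sqrt(2))*(l + 3*sqrt(2))) = l + 3*sqrt(2)
(4) = t^2 - 2*t - 3
(5) = gcd((p + 1)*(p + 4), (p + 1)*(p + 5)) = p + 1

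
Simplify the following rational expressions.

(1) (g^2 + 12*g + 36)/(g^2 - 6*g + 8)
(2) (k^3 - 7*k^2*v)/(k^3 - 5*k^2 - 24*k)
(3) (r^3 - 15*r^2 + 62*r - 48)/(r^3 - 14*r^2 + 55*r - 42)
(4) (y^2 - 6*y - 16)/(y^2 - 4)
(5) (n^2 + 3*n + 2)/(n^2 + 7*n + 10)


(1) = (g^2 + 12*g + 36)/(g^2 - 6*g + 8)
(2) = (k^2 - 7*k*v)/(k^2 - 5*k - 24)
(3) = (r - 8)/(r - 7)
(4) = (y - 8)/(y - 2)
(5) = (n + 1)/(n + 5)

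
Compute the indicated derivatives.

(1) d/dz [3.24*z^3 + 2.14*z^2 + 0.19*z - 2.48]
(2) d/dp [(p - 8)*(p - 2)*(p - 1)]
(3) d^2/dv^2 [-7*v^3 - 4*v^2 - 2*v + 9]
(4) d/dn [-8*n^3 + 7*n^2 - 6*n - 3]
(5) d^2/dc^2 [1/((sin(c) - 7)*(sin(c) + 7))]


(1) = 9.72*z^2 + 4.28*z + 0.19
(2) = 3*p^2 - 22*p + 26
(3) = -42*v - 8
(4) = -24*n^2 + 14*n - 6
(5) = 2*(-2*sin(c)^4 - 95*sin(c)^2 + 49)/((sin(c) - 7)^3*(sin(c) + 7)^3)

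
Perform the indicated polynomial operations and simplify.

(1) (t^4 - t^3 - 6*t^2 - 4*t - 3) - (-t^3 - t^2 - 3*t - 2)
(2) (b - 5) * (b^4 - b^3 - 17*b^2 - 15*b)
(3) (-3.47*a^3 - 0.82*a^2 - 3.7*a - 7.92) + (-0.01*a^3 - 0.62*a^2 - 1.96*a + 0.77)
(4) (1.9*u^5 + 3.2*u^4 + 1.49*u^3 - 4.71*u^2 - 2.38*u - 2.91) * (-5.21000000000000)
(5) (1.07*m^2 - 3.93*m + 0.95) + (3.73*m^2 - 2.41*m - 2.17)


(1) = t^4 - 5*t^2 - t - 1
(2) = b^5 - 6*b^4 - 12*b^3 + 70*b^2 + 75*b
(3) = -3.48*a^3 - 1.44*a^2 - 5.66*a - 7.15
(4) = -9.899*u^5 - 16.672*u^4 - 7.7629*u^3 + 24.5391*u^2 + 12.3998*u + 15.1611
(5) = 4.8*m^2 - 6.34*m - 1.22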